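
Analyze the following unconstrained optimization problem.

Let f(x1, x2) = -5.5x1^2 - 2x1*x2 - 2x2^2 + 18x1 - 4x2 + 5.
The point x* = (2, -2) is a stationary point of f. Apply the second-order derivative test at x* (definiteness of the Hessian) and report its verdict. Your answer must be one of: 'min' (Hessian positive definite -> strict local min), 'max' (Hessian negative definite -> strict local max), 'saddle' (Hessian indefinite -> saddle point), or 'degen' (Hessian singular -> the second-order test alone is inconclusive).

Compute the Hessian H = grad^2 f:
  H = [[-11, -2], [-2, -4]]
Verify stationarity: grad f(x*) = H x* + g = (0, 0).
Eigenvalues of H: -11.5311, -3.4689.
Both eigenvalues < 0, so H is negative definite -> x* is a strict local max.

max


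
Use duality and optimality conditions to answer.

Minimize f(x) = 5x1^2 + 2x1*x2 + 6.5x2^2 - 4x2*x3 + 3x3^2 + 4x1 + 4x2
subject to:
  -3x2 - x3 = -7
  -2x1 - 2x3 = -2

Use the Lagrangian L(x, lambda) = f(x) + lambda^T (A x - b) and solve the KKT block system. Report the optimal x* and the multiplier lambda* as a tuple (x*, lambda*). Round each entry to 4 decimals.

Form the Lagrangian:
  L(x, lambda) = (1/2) x^T Q x + c^T x + lambda^T (A x - b)
Stationarity (grad_x L = 0): Q x + c + A^T lambda = 0.
Primal feasibility: A x = b.

This gives the KKT block system:
  [ Q   A^T ] [ x     ]   [-c ]
  [ A    0  ] [ lambda ] = [ b ]

Solving the linear system:
  x*      = (-0.8705, 1.7098, 1.8705)
  lambda* = (5.6684, -0.6425)
  f(x*)   = 20.8756

x* = (-0.8705, 1.7098, 1.8705), lambda* = (5.6684, -0.6425)


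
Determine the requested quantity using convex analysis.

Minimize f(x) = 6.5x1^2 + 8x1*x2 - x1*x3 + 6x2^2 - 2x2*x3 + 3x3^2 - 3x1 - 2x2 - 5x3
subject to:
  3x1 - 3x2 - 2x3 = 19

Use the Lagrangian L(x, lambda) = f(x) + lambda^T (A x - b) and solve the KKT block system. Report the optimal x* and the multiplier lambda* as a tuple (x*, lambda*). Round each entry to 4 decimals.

Form the Lagrangian:
  L(x, lambda) = (1/2) x^T Q x + c^T x + lambda^T (A x - b)
Stationarity (grad_x L = 0): Q x + c + A^T lambda = 0.
Primal feasibility: A x = b.

This gives the KKT block system:
  [ Q   A^T ] [ x     ]   [-c ]
  [ A    0  ] [ lambda ] = [ b ]

Solving the linear system:
  x*      = (2.8278, -2.8637, -0.9627)
  lambda* = (-3.9385)
  f(x*)   = 38.4447

x* = (2.8278, -2.8637, -0.9627), lambda* = (-3.9385)


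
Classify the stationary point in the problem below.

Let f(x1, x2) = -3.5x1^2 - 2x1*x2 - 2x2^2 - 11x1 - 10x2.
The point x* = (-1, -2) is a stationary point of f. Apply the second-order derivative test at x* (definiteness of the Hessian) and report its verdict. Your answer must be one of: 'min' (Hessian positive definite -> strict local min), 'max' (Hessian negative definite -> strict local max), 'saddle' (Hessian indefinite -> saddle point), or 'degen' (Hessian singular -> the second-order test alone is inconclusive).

Compute the Hessian H = grad^2 f:
  H = [[-7, -2], [-2, -4]]
Verify stationarity: grad f(x*) = H x* + g = (0, 0).
Eigenvalues of H: -8, -3.
Both eigenvalues < 0, so H is negative definite -> x* is a strict local max.

max


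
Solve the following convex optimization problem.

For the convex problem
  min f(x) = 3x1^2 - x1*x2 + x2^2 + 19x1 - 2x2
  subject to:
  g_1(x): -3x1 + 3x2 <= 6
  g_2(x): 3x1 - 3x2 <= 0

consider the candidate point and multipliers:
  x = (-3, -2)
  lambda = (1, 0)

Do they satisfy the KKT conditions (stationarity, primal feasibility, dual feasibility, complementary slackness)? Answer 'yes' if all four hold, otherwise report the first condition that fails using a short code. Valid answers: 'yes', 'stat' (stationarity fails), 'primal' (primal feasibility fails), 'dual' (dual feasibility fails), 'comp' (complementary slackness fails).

Gradient of f: grad f(x) = Q x + c = (3, -3)
Constraint values g_i(x) = a_i^T x - b_i:
  g_1((-3, -2)) = -3
  g_2((-3, -2)) = -3
Stationarity residual: grad f(x) + sum_i lambda_i a_i = (0, 0)
  -> stationarity OK
Primal feasibility (all g_i <= 0): OK
Dual feasibility (all lambda_i >= 0): OK
Complementary slackness (lambda_i * g_i(x) = 0 for all i): FAILS

Verdict: the first failing condition is complementary_slackness -> comp.

comp


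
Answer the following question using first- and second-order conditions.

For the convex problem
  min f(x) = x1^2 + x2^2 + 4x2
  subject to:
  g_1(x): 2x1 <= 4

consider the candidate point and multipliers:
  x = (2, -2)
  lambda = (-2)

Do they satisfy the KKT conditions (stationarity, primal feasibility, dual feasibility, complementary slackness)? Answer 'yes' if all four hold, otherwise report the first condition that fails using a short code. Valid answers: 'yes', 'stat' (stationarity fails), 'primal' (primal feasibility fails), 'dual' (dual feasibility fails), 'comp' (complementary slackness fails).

Gradient of f: grad f(x) = Q x + c = (4, 0)
Constraint values g_i(x) = a_i^T x - b_i:
  g_1((2, -2)) = 0
Stationarity residual: grad f(x) + sum_i lambda_i a_i = (0, 0)
  -> stationarity OK
Primal feasibility (all g_i <= 0): OK
Dual feasibility (all lambda_i >= 0): FAILS
Complementary slackness (lambda_i * g_i(x) = 0 for all i): OK

Verdict: the first failing condition is dual_feasibility -> dual.

dual


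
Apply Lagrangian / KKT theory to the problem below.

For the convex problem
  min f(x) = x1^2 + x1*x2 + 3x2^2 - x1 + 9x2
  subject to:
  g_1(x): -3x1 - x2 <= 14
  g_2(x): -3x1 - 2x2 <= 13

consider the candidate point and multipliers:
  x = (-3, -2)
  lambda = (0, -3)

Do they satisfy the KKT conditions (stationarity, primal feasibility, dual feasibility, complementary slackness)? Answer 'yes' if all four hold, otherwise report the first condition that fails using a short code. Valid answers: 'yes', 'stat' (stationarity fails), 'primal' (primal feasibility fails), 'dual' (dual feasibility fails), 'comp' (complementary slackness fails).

Gradient of f: grad f(x) = Q x + c = (-9, -6)
Constraint values g_i(x) = a_i^T x - b_i:
  g_1((-3, -2)) = -3
  g_2((-3, -2)) = 0
Stationarity residual: grad f(x) + sum_i lambda_i a_i = (0, 0)
  -> stationarity OK
Primal feasibility (all g_i <= 0): OK
Dual feasibility (all lambda_i >= 0): FAILS
Complementary slackness (lambda_i * g_i(x) = 0 for all i): OK

Verdict: the first failing condition is dual_feasibility -> dual.

dual


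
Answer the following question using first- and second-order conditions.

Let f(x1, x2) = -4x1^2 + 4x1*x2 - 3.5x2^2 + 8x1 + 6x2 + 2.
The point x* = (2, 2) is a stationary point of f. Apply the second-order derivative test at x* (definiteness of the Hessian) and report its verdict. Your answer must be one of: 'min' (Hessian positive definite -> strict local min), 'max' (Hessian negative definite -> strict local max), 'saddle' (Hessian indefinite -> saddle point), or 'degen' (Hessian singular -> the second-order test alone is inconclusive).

Compute the Hessian H = grad^2 f:
  H = [[-8, 4], [4, -7]]
Verify stationarity: grad f(x*) = H x* + g = (0, 0).
Eigenvalues of H: -11.5311, -3.4689.
Both eigenvalues < 0, so H is negative definite -> x* is a strict local max.

max


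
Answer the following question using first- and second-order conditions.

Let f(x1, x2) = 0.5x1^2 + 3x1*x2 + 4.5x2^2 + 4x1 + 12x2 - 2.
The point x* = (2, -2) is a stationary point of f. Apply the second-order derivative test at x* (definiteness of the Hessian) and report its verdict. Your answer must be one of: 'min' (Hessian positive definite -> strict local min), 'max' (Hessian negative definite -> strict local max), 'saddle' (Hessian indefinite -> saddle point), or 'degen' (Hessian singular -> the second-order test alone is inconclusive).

Compute the Hessian H = grad^2 f:
  H = [[1, 3], [3, 9]]
Verify stationarity: grad f(x*) = H x* + g = (0, 0).
Eigenvalues of H: 0, 10.
H has a zero eigenvalue (singular; positive semidefinite but not definite), so H is neither positive definite, negative definite, nor indefinite. The second-order test alone is inconclusive -> degen.
(Indeed, f is constant along the null direction of H through x*, so x* is not a strict local extremum.)

degen


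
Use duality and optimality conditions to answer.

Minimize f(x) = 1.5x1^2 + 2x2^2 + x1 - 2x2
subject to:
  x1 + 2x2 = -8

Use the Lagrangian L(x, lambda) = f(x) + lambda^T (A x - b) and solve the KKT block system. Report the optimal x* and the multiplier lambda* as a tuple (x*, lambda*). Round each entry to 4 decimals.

Form the Lagrangian:
  L(x, lambda) = (1/2) x^T Q x + c^T x + lambda^T (A x - b)
Stationarity (grad_x L = 0): Q x + c + A^T lambda = 0.
Primal feasibility: A x = b.

This gives the KKT block system:
  [ Q   A^T ] [ x     ]   [-c ]
  [ A    0  ] [ lambda ] = [ b ]

Solving the linear system:
  x*      = (-2.5, -2.75)
  lambda* = (6.5)
  f(x*)   = 27.5

x* = (-2.5, -2.75), lambda* = (6.5)


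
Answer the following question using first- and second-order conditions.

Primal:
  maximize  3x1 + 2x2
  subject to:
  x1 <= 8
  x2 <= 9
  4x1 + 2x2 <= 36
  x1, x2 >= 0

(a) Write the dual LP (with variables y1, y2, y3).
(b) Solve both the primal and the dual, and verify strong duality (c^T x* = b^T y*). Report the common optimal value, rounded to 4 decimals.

The standard primal-dual pair for 'max c^T x s.t. A x <= b, x >= 0' is:
  Dual:  min b^T y  s.t.  A^T y >= c,  y >= 0.

So the dual LP is:
  minimize  8y1 + 9y2 + 36y3
  subject to:
    y1 + 4y3 >= 3
    y2 + 2y3 >= 2
    y1, y2, y3 >= 0

Solving the primal: x* = (4.5, 9).
  primal value c^T x* = 31.5.
Solving the dual: y* = (0, 0.5, 0.75).
  dual value b^T y* = 31.5.
Strong duality: c^T x* = b^T y*. Confirmed.

31.5


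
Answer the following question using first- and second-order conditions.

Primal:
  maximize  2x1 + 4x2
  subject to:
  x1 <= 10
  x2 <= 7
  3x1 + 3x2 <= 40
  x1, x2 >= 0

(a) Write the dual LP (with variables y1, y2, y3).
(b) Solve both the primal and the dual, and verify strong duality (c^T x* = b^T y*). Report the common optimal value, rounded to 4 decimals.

The standard primal-dual pair for 'max c^T x s.t. A x <= b, x >= 0' is:
  Dual:  min b^T y  s.t.  A^T y >= c,  y >= 0.

So the dual LP is:
  minimize  10y1 + 7y2 + 40y3
  subject to:
    y1 + 3y3 >= 2
    y2 + 3y3 >= 4
    y1, y2, y3 >= 0

Solving the primal: x* = (6.3333, 7).
  primal value c^T x* = 40.6667.
Solving the dual: y* = (0, 2, 0.6667).
  dual value b^T y* = 40.6667.
Strong duality: c^T x* = b^T y*. Confirmed.

40.6667


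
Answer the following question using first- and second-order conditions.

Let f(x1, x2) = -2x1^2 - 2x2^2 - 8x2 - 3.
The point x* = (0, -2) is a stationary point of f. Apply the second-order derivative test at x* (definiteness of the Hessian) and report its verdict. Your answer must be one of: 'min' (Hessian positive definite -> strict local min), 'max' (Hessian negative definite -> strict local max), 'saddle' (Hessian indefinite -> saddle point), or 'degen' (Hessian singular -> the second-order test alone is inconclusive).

Compute the Hessian H = grad^2 f:
  H = [[-4, 0], [0, -4]]
Verify stationarity: grad f(x*) = H x* + g = (0, 0).
Eigenvalues of H: -4, -4.
Both eigenvalues < 0, so H is negative definite -> x* is a strict local max.

max


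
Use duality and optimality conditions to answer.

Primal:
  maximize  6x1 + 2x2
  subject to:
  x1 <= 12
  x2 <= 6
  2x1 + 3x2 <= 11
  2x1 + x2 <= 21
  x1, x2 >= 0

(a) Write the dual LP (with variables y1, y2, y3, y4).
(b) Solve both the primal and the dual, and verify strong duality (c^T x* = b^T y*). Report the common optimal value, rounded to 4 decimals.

The standard primal-dual pair for 'max c^T x s.t. A x <= b, x >= 0' is:
  Dual:  min b^T y  s.t.  A^T y >= c,  y >= 0.

So the dual LP is:
  minimize  12y1 + 6y2 + 11y3 + 21y4
  subject to:
    y1 + 2y3 + 2y4 >= 6
    y2 + 3y3 + y4 >= 2
    y1, y2, y3, y4 >= 0

Solving the primal: x* = (5.5, 0).
  primal value c^T x* = 33.
Solving the dual: y* = (0, 0, 3, 0).
  dual value b^T y* = 33.
Strong duality: c^T x* = b^T y*. Confirmed.

33


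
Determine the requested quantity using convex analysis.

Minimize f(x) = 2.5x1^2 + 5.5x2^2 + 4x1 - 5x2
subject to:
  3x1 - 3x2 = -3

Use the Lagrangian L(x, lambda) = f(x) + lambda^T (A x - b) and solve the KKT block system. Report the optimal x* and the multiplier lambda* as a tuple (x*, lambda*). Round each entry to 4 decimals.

Form the Lagrangian:
  L(x, lambda) = (1/2) x^T Q x + c^T x + lambda^T (A x - b)
Stationarity (grad_x L = 0): Q x + c + A^T lambda = 0.
Primal feasibility: A x = b.

This gives the KKT block system:
  [ Q   A^T ] [ x     ]   [-c ]
  [ A    0  ] [ lambda ] = [ b ]

Solving the linear system:
  x*      = (-0.625, 0.375)
  lambda* = (-0.2917)
  f(x*)   = -2.625

x* = (-0.625, 0.375), lambda* = (-0.2917)


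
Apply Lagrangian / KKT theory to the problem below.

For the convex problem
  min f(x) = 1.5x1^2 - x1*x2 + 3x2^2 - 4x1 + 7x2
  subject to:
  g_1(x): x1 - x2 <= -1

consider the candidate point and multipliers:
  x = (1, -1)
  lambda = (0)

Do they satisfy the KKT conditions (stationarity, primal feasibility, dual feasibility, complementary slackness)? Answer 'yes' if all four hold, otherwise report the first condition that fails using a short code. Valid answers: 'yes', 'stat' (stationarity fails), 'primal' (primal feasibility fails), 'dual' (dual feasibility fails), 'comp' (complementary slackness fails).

Gradient of f: grad f(x) = Q x + c = (0, 0)
Constraint values g_i(x) = a_i^T x - b_i:
  g_1((1, -1)) = 3
Stationarity residual: grad f(x) + sum_i lambda_i a_i = (0, 0)
  -> stationarity OK
Primal feasibility (all g_i <= 0): FAILS
Dual feasibility (all lambda_i >= 0): OK
Complementary slackness (lambda_i * g_i(x) = 0 for all i): OK

Verdict: the first failing condition is primal_feasibility -> primal.

primal


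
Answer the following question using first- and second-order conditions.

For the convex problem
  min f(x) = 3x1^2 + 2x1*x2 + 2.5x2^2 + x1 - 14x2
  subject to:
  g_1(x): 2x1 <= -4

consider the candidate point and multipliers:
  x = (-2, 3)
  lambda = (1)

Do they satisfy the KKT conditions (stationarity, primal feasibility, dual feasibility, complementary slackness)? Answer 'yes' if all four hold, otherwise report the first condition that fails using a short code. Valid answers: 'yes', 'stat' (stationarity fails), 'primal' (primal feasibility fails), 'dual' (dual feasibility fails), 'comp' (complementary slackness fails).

Gradient of f: grad f(x) = Q x + c = (-5, -3)
Constraint values g_i(x) = a_i^T x - b_i:
  g_1((-2, 3)) = 0
Stationarity residual: grad f(x) + sum_i lambda_i a_i = (-3, -3)
  -> stationarity FAILS
Primal feasibility (all g_i <= 0): OK
Dual feasibility (all lambda_i >= 0): OK
Complementary slackness (lambda_i * g_i(x) = 0 for all i): OK

Verdict: the first failing condition is stationarity -> stat.

stat


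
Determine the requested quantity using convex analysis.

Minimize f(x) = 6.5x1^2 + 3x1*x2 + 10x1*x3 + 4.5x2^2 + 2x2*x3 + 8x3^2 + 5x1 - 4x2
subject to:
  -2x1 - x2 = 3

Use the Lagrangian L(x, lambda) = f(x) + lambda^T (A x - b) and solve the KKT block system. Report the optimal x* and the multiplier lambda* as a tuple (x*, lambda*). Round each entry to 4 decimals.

Form the Lagrangian:
  L(x, lambda) = (1/2) x^T Q x + c^T x + lambda^T (A x - b)
Stationarity (grad_x L = 0): Q x + c + A^T lambda = 0.
Primal feasibility: A x = b.

This gives the KKT block system:
  [ Q   A^T ] [ x     ]   [-c ]
  [ A    0  ] [ lambda ] = [ b ]

Solving the linear system:
  x*      = (-1.7338, 0.4676, 1.0252)
  lambda* = (-2.9424)
  f(x*)   = -0.8561

x* = (-1.7338, 0.4676, 1.0252), lambda* = (-2.9424)


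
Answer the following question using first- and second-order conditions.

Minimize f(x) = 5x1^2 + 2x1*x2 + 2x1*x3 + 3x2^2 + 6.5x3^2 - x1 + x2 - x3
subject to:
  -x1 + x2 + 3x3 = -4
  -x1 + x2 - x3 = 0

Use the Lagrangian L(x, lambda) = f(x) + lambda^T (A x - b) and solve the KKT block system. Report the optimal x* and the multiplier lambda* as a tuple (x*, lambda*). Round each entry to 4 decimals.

Form the Lagrangian:
  L(x, lambda) = (1/2) x^T Q x + c^T x + lambda^T (A x - b)
Stationarity (grad_x L = 0): Q x + c + A^T lambda = 0.
Primal feasibility: A x = b.

This gives the KKT block system:
  [ Q   A^T ] [ x     ]   [-c ]
  [ A    0  ] [ lambda ] = [ b ]

Solving the linear system:
  x*      = (0.5, -0.5, -1)
  lambda* = (3.5, -2.5)
  f(x*)   = 7

x* = (0.5, -0.5, -1), lambda* = (3.5, -2.5)


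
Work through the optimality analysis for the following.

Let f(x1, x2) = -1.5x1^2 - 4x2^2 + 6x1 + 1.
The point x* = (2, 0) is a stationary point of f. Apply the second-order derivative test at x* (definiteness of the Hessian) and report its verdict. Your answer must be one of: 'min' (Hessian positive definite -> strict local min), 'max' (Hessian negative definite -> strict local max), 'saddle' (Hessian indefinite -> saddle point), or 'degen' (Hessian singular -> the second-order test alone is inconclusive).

Compute the Hessian H = grad^2 f:
  H = [[-3, 0], [0, -8]]
Verify stationarity: grad f(x*) = H x* + g = (0, 0).
Eigenvalues of H: -8, -3.
Both eigenvalues < 0, so H is negative definite -> x* is a strict local max.

max


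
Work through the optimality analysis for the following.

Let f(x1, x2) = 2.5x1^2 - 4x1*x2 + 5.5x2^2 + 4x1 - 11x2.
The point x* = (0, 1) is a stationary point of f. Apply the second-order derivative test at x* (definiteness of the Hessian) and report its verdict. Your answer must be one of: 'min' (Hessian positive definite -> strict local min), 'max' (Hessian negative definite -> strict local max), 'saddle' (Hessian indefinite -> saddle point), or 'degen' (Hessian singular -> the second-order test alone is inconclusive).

Compute the Hessian H = grad^2 f:
  H = [[5, -4], [-4, 11]]
Verify stationarity: grad f(x*) = H x* + g = (0, 0).
Eigenvalues of H: 3, 13.
Both eigenvalues > 0, so H is positive definite -> x* is a strict local min.

min


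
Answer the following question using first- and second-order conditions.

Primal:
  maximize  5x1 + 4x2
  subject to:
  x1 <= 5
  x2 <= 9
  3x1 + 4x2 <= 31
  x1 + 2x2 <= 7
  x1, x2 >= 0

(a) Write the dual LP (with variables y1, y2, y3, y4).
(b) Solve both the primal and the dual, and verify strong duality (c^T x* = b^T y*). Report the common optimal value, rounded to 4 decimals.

The standard primal-dual pair for 'max c^T x s.t. A x <= b, x >= 0' is:
  Dual:  min b^T y  s.t.  A^T y >= c,  y >= 0.

So the dual LP is:
  minimize  5y1 + 9y2 + 31y3 + 7y4
  subject to:
    y1 + 3y3 + y4 >= 5
    y2 + 4y3 + 2y4 >= 4
    y1, y2, y3, y4 >= 0

Solving the primal: x* = (5, 1).
  primal value c^T x* = 29.
Solving the dual: y* = (3, 0, 0, 2).
  dual value b^T y* = 29.
Strong duality: c^T x* = b^T y*. Confirmed.

29


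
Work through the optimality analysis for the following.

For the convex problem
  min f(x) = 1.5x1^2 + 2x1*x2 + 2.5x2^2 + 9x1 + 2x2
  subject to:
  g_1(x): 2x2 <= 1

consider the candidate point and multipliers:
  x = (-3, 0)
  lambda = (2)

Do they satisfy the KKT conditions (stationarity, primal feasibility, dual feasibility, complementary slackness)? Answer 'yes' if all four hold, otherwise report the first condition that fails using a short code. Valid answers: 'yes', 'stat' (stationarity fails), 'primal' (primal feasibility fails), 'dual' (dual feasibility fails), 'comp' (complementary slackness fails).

Gradient of f: grad f(x) = Q x + c = (0, -4)
Constraint values g_i(x) = a_i^T x - b_i:
  g_1((-3, 0)) = -1
Stationarity residual: grad f(x) + sum_i lambda_i a_i = (0, 0)
  -> stationarity OK
Primal feasibility (all g_i <= 0): OK
Dual feasibility (all lambda_i >= 0): OK
Complementary slackness (lambda_i * g_i(x) = 0 for all i): FAILS

Verdict: the first failing condition is complementary_slackness -> comp.

comp


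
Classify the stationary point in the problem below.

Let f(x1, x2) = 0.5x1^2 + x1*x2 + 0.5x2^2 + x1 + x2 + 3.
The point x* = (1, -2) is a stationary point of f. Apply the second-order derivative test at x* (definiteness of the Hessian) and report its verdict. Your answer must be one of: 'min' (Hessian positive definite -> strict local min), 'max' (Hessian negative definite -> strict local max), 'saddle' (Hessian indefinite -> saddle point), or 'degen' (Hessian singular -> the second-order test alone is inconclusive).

Compute the Hessian H = grad^2 f:
  H = [[1, 1], [1, 1]]
Verify stationarity: grad f(x*) = H x* + g = (0, 0).
Eigenvalues of H: 0, 2.
H has a zero eigenvalue (singular; positive semidefinite but not definite), so H is neither positive definite, negative definite, nor indefinite. The second-order test alone is inconclusive -> degen.
(Indeed, f is constant along the null direction of H through x*, so x* is not a strict local extremum.)

degen


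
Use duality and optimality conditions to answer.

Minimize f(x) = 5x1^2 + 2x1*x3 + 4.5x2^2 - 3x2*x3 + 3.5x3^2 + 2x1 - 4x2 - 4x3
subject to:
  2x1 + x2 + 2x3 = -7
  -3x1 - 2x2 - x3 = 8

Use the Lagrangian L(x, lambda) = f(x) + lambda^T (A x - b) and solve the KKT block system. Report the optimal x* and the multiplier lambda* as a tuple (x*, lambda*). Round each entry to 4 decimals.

Form the Lagrangian:
  L(x, lambda) = (1/2) x^T Q x + c^T x + lambda^T (A x - b)
Stationarity (grad_x L = 0): Q x + c + A^T lambda = 0.
Primal feasibility: A x = b.

This gives the KKT block system:
  [ Q   A^T ] [ x     ]   [-c ]
  [ A    0  ] [ lambda ] = [ b ]

Solving the linear system:
  x*      = (-1.5073, -0.9902, -1.4976)
  lambda* = (6.878, -0.7707)
  f(x*)   = 30.6244

x* = (-1.5073, -0.9902, -1.4976), lambda* = (6.878, -0.7707)


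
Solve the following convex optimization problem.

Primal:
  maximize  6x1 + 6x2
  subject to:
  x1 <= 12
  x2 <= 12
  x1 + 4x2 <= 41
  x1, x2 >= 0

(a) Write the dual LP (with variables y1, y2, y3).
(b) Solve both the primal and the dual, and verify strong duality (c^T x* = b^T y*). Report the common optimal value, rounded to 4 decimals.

The standard primal-dual pair for 'max c^T x s.t. A x <= b, x >= 0' is:
  Dual:  min b^T y  s.t.  A^T y >= c,  y >= 0.

So the dual LP is:
  minimize  12y1 + 12y2 + 41y3
  subject to:
    y1 + y3 >= 6
    y2 + 4y3 >= 6
    y1, y2, y3 >= 0

Solving the primal: x* = (12, 7.25).
  primal value c^T x* = 115.5.
Solving the dual: y* = (4.5, 0, 1.5).
  dual value b^T y* = 115.5.
Strong duality: c^T x* = b^T y*. Confirmed.

115.5


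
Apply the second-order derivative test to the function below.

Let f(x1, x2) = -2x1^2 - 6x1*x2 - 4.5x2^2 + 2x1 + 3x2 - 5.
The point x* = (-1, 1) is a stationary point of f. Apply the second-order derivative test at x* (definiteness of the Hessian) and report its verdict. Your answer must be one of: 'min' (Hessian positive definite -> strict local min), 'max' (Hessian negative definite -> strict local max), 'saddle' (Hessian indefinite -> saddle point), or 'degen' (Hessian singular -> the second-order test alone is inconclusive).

Compute the Hessian H = grad^2 f:
  H = [[-4, -6], [-6, -9]]
Verify stationarity: grad f(x*) = H x* + g = (0, 0).
Eigenvalues of H: -13, 0.
H has a zero eigenvalue (singular; negative semidefinite but not definite), so H is neither positive definite, negative definite, nor indefinite. The second-order test alone is inconclusive -> degen.
(Indeed, f is constant along the null direction of H through x*, so x* is not a strict local extremum.)

degen


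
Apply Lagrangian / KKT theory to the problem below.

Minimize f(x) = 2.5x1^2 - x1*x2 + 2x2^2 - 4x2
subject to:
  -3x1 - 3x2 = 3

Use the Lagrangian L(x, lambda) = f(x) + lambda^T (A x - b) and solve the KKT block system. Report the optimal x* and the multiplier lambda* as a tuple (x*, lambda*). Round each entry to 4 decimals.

Form the Lagrangian:
  L(x, lambda) = (1/2) x^T Q x + c^T x + lambda^T (A x - b)
Stationarity (grad_x L = 0): Q x + c + A^T lambda = 0.
Primal feasibility: A x = b.

This gives the KKT block system:
  [ Q   A^T ] [ x     ]   [-c ]
  [ A    0  ] [ lambda ] = [ b ]

Solving the linear system:
  x*      = (-0.8182, -0.1818)
  lambda* = (-1.303)
  f(x*)   = 2.3182

x* = (-0.8182, -0.1818), lambda* = (-1.303)


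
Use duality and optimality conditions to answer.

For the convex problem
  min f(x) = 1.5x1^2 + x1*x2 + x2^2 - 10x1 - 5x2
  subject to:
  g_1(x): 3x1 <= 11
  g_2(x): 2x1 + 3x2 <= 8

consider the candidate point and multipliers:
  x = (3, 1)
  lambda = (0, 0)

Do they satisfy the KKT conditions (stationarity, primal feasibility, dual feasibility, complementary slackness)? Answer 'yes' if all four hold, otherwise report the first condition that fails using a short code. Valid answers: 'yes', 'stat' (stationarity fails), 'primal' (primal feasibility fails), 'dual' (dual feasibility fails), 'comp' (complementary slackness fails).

Gradient of f: grad f(x) = Q x + c = (0, 0)
Constraint values g_i(x) = a_i^T x - b_i:
  g_1((3, 1)) = -2
  g_2((3, 1)) = 1
Stationarity residual: grad f(x) + sum_i lambda_i a_i = (0, 0)
  -> stationarity OK
Primal feasibility (all g_i <= 0): FAILS
Dual feasibility (all lambda_i >= 0): OK
Complementary slackness (lambda_i * g_i(x) = 0 for all i): OK

Verdict: the first failing condition is primal_feasibility -> primal.

primal


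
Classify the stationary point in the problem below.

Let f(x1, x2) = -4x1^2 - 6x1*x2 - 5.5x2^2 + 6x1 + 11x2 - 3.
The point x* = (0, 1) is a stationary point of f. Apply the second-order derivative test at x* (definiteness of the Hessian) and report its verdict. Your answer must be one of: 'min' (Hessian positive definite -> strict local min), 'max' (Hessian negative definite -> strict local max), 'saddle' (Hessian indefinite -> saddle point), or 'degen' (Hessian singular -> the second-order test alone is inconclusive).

Compute the Hessian H = grad^2 f:
  H = [[-8, -6], [-6, -11]]
Verify stationarity: grad f(x*) = H x* + g = (0, 0).
Eigenvalues of H: -15.6847, -3.3153.
Both eigenvalues < 0, so H is negative definite -> x* is a strict local max.

max


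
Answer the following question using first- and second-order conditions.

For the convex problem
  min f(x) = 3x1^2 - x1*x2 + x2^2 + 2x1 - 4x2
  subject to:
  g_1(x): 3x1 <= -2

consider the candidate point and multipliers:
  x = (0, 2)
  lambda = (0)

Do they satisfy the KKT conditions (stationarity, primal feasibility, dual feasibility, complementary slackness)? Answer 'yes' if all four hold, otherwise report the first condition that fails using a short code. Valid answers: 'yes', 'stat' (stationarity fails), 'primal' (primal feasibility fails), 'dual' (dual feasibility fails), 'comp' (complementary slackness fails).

Gradient of f: grad f(x) = Q x + c = (0, 0)
Constraint values g_i(x) = a_i^T x - b_i:
  g_1((0, 2)) = 2
Stationarity residual: grad f(x) + sum_i lambda_i a_i = (0, 0)
  -> stationarity OK
Primal feasibility (all g_i <= 0): FAILS
Dual feasibility (all lambda_i >= 0): OK
Complementary slackness (lambda_i * g_i(x) = 0 for all i): OK

Verdict: the first failing condition is primal_feasibility -> primal.

primal


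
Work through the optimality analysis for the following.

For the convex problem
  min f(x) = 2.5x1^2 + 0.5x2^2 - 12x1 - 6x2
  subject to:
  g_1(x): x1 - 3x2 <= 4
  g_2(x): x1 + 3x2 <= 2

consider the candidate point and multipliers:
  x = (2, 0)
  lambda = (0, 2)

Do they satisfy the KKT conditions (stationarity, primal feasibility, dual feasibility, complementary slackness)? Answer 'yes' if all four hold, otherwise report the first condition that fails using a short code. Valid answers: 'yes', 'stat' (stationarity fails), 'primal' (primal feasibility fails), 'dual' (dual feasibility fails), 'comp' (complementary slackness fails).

Gradient of f: grad f(x) = Q x + c = (-2, -6)
Constraint values g_i(x) = a_i^T x - b_i:
  g_1((2, 0)) = -2
  g_2((2, 0)) = 0
Stationarity residual: grad f(x) + sum_i lambda_i a_i = (0, 0)
  -> stationarity OK
Primal feasibility (all g_i <= 0): OK
Dual feasibility (all lambda_i >= 0): OK
Complementary slackness (lambda_i * g_i(x) = 0 for all i): OK

Verdict: yes, KKT holds.

yes


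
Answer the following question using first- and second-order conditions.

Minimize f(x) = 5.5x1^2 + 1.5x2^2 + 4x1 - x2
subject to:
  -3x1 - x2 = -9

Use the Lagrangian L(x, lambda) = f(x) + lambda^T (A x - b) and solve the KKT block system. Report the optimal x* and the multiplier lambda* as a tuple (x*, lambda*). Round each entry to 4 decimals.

Form the Lagrangian:
  L(x, lambda) = (1/2) x^T Q x + c^T x + lambda^T (A x - b)
Stationarity (grad_x L = 0): Q x + c + A^T lambda = 0.
Primal feasibility: A x = b.

This gives the KKT block system:
  [ Q   A^T ] [ x     ]   [-c ]
  [ A    0  ] [ lambda ] = [ b ]

Solving the linear system:
  x*      = (1.9474, 3.1579)
  lambda* = (8.4737)
  f(x*)   = 40.4474

x* = (1.9474, 3.1579), lambda* = (8.4737)


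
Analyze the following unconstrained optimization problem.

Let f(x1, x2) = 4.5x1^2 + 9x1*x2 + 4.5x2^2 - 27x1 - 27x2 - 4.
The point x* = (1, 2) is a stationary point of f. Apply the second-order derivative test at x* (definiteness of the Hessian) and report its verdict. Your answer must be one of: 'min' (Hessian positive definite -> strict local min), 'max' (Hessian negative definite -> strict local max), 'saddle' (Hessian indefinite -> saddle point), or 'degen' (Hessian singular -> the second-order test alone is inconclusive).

Compute the Hessian H = grad^2 f:
  H = [[9, 9], [9, 9]]
Verify stationarity: grad f(x*) = H x* + g = (0, 0).
Eigenvalues of H: 0, 18.
H has a zero eigenvalue (singular; positive semidefinite but not definite), so H is neither positive definite, negative definite, nor indefinite. The second-order test alone is inconclusive -> degen.
(Indeed, f is constant along the null direction of H through x*, so x* is not a strict local extremum.)

degen


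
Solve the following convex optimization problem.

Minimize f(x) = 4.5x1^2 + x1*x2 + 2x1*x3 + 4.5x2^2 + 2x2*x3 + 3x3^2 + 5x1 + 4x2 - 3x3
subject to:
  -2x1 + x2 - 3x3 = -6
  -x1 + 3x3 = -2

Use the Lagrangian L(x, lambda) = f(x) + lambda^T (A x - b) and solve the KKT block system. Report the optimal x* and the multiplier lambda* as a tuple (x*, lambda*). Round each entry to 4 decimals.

Form the Lagrangian:
  L(x, lambda) = (1/2) x^T Q x + c^T x + lambda^T (A x - b)
Stationarity (grad_x L = 0): Q x + c + A^T lambda = 0.
Primal feasibility: A x = b.

This gives the KKT block system:
  [ Q   A^T ] [ x     ]   [-c ]
  [ A    0  ] [ lambda ] = [ b ]

Solving the linear system:
  x*      = (2.1569, -1.5294, 0.0523)
  lambda* = (7.5033, 7.9804)
  f(x*)   = 32.7451

x* = (2.1569, -1.5294, 0.0523), lambda* = (7.5033, 7.9804)


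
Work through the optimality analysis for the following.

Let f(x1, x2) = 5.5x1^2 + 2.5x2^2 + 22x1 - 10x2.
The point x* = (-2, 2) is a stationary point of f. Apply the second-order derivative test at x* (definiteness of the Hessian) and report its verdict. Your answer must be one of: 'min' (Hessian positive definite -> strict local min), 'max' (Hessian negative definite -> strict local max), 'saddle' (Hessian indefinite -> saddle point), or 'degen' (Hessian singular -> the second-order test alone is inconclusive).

Compute the Hessian H = grad^2 f:
  H = [[11, 0], [0, 5]]
Verify stationarity: grad f(x*) = H x* + g = (0, 0).
Eigenvalues of H: 5, 11.
Both eigenvalues > 0, so H is positive definite -> x* is a strict local min.

min


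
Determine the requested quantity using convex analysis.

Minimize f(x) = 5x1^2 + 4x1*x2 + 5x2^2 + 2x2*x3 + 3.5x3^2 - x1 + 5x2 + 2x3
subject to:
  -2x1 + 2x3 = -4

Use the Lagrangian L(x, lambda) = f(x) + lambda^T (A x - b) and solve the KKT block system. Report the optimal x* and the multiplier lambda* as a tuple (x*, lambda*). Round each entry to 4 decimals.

Form the Lagrangian:
  L(x, lambda) = (1/2) x^T Q x + c^T x + lambda^T (A x - b)
Stationarity (grad_x L = 0): Q x + c + A^T lambda = 0.
Primal feasibility: A x = b.

This gives the KKT block system:
  [ Q   A^T ] [ x     ]   [-c ]
  [ A    0  ] [ lambda ] = [ b ]

Solving the linear system:
  x*      = (1.0149, -0.709, -0.9851)
  lambda* = (3.1567)
  f(x*)   = 3.0485

x* = (1.0149, -0.709, -0.9851), lambda* = (3.1567)


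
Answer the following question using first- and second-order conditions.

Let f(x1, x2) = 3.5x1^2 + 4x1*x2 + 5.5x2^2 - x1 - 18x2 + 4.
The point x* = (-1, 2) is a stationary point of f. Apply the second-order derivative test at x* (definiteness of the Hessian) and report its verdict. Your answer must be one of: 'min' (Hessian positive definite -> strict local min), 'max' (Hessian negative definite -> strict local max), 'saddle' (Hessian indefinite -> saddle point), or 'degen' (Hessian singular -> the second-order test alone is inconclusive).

Compute the Hessian H = grad^2 f:
  H = [[7, 4], [4, 11]]
Verify stationarity: grad f(x*) = H x* + g = (0, 0).
Eigenvalues of H: 4.5279, 13.4721.
Both eigenvalues > 0, so H is positive definite -> x* is a strict local min.

min


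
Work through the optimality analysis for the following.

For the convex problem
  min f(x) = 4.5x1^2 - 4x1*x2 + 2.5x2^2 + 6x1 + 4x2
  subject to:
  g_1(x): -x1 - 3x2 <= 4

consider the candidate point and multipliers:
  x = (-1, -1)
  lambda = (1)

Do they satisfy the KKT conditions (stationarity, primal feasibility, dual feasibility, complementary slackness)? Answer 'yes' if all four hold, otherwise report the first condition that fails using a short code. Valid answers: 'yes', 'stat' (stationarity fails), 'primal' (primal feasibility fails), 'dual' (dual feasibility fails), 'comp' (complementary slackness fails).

Gradient of f: grad f(x) = Q x + c = (1, 3)
Constraint values g_i(x) = a_i^T x - b_i:
  g_1((-1, -1)) = 0
Stationarity residual: grad f(x) + sum_i lambda_i a_i = (0, 0)
  -> stationarity OK
Primal feasibility (all g_i <= 0): OK
Dual feasibility (all lambda_i >= 0): OK
Complementary slackness (lambda_i * g_i(x) = 0 for all i): OK

Verdict: yes, KKT holds.

yes


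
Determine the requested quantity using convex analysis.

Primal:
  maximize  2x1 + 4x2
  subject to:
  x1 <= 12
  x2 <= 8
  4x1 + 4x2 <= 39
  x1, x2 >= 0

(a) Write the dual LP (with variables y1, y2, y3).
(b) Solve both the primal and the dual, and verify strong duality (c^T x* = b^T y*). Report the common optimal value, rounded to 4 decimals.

The standard primal-dual pair for 'max c^T x s.t. A x <= b, x >= 0' is:
  Dual:  min b^T y  s.t.  A^T y >= c,  y >= 0.

So the dual LP is:
  minimize  12y1 + 8y2 + 39y3
  subject to:
    y1 + 4y3 >= 2
    y2 + 4y3 >= 4
    y1, y2, y3 >= 0

Solving the primal: x* = (1.75, 8).
  primal value c^T x* = 35.5.
Solving the dual: y* = (0, 2, 0.5).
  dual value b^T y* = 35.5.
Strong duality: c^T x* = b^T y*. Confirmed.

35.5


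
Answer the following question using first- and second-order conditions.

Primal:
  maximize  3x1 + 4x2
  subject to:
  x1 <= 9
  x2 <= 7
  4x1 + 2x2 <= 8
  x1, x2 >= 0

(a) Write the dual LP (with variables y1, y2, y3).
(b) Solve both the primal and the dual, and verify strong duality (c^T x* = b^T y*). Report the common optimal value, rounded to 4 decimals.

The standard primal-dual pair for 'max c^T x s.t. A x <= b, x >= 0' is:
  Dual:  min b^T y  s.t.  A^T y >= c,  y >= 0.

So the dual LP is:
  minimize  9y1 + 7y2 + 8y3
  subject to:
    y1 + 4y3 >= 3
    y2 + 2y3 >= 4
    y1, y2, y3 >= 0

Solving the primal: x* = (0, 4).
  primal value c^T x* = 16.
Solving the dual: y* = (0, 0, 2).
  dual value b^T y* = 16.
Strong duality: c^T x* = b^T y*. Confirmed.

16


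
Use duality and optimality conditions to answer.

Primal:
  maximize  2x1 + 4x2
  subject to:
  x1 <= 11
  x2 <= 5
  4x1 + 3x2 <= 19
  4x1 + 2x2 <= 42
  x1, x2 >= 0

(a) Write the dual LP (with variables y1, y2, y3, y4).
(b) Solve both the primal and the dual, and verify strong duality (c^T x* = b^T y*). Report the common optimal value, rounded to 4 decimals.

The standard primal-dual pair for 'max c^T x s.t. A x <= b, x >= 0' is:
  Dual:  min b^T y  s.t.  A^T y >= c,  y >= 0.

So the dual LP is:
  minimize  11y1 + 5y2 + 19y3 + 42y4
  subject to:
    y1 + 4y3 + 4y4 >= 2
    y2 + 3y3 + 2y4 >= 4
    y1, y2, y3, y4 >= 0

Solving the primal: x* = (1, 5).
  primal value c^T x* = 22.
Solving the dual: y* = (0, 2.5, 0.5, 0).
  dual value b^T y* = 22.
Strong duality: c^T x* = b^T y*. Confirmed.

22


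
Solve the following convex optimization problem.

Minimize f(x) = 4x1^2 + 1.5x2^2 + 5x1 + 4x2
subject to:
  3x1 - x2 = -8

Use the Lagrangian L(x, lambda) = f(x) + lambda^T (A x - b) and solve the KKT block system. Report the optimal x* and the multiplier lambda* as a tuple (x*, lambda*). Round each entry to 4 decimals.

Form the Lagrangian:
  L(x, lambda) = (1/2) x^T Q x + c^T x + lambda^T (A x - b)
Stationarity (grad_x L = 0): Q x + c + A^T lambda = 0.
Primal feasibility: A x = b.

This gives the KKT block system:
  [ Q   A^T ] [ x     ]   [-c ]
  [ A    0  ] [ lambda ] = [ b ]

Solving the linear system:
  x*      = (-2.5429, 0.3714)
  lambda* = (5.1143)
  f(x*)   = 14.8429

x* = (-2.5429, 0.3714), lambda* = (5.1143)


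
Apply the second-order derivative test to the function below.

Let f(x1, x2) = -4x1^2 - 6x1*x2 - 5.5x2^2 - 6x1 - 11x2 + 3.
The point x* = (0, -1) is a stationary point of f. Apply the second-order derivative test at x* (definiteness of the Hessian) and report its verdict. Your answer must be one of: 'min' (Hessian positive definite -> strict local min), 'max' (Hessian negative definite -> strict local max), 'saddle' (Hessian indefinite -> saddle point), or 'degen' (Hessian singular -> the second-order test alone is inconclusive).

Compute the Hessian H = grad^2 f:
  H = [[-8, -6], [-6, -11]]
Verify stationarity: grad f(x*) = H x* + g = (0, 0).
Eigenvalues of H: -15.6847, -3.3153.
Both eigenvalues < 0, so H is negative definite -> x* is a strict local max.

max


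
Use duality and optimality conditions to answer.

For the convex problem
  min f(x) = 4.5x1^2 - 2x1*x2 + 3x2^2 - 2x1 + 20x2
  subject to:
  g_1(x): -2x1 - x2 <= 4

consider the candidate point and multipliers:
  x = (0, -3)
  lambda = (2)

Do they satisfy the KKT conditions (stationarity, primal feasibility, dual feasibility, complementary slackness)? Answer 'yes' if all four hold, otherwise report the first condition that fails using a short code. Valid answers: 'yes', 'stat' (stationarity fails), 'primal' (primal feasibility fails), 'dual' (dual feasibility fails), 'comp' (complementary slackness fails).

Gradient of f: grad f(x) = Q x + c = (4, 2)
Constraint values g_i(x) = a_i^T x - b_i:
  g_1((0, -3)) = -1
Stationarity residual: grad f(x) + sum_i lambda_i a_i = (0, 0)
  -> stationarity OK
Primal feasibility (all g_i <= 0): OK
Dual feasibility (all lambda_i >= 0): OK
Complementary slackness (lambda_i * g_i(x) = 0 for all i): FAILS

Verdict: the first failing condition is complementary_slackness -> comp.

comp


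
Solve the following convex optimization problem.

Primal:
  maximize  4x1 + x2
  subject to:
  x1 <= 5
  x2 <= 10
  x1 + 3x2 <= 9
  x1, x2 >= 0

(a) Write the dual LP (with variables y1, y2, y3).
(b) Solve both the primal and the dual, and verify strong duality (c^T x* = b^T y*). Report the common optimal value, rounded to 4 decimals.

The standard primal-dual pair for 'max c^T x s.t. A x <= b, x >= 0' is:
  Dual:  min b^T y  s.t.  A^T y >= c,  y >= 0.

So the dual LP is:
  minimize  5y1 + 10y2 + 9y3
  subject to:
    y1 + y3 >= 4
    y2 + 3y3 >= 1
    y1, y2, y3 >= 0

Solving the primal: x* = (5, 1.3333).
  primal value c^T x* = 21.3333.
Solving the dual: y* = (3.6667, 0, 0.3333).
  dual value b^T y* = 21.3333.
Strong duality: c^T x* = b^T y*. Confirmed.

21.3333


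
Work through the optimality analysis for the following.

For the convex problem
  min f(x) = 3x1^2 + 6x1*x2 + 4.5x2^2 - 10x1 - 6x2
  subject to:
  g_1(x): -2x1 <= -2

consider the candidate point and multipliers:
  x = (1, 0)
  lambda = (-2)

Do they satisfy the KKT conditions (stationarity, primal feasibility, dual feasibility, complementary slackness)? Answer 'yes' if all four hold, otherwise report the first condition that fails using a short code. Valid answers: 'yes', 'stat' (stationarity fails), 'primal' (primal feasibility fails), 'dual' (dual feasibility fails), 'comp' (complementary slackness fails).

Gradient of f: grad f(x) = Q x + c = (-4, 0)
Constraint values g_i(x) = a_i^T x - b_i:
  g_1((1, 0)) = 0
Stationarity residual: grad f(x) + sum_i lambda_i a_i = (0, 0)
  -> stationarity OK
Primal feasibility (all g_i <= 0): OK
Dual feasibility (all lambda_i >= 0): FAILS
Complementary slackness (lambda_i * g_i(x) = 0 for all i): OK

Verdict: the first failing condition is dual_feasibility -> dual.

dual
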